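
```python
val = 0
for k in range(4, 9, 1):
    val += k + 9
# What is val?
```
Trace:
  val=0
  val=13, k=4
  val=27, k=5
  val=42, k=6
  val=58, k=7
  val=75, k=8

Final answer: 75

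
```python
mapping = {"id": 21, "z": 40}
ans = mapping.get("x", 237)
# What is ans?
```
Trace:
  mapping={'id': 21, 'z': 40}
  mapping={'id': 21, 'z': 40}, ans=237

Final answer: 237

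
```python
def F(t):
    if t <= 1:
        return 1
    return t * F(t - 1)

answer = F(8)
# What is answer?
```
Call trace:
F(t=8)
  F(t=7)
    F(t=6)
      F(t=5)
        F(t=4)
          F(t=3)
            F(t=2)
              F(t=1)
              -> return 1
            -> return 2
          -> return 6
        -> return 24
      -> return 120
    -> return 720
  -> return 5040
-> return 40320

Final answer: 40320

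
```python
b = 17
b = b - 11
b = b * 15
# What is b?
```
Trace:
  b=17
  b=6
  b=90

Final answer: 90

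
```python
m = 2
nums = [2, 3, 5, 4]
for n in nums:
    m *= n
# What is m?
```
Trace:
  m=2
  m=4, n=2
  m=12, n=3
  m=60, n=5
  m=240, n=4

Final answer: 240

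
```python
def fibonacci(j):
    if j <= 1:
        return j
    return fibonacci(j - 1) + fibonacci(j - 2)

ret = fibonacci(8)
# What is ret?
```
Call trace (a repeated sub-call is expanded the first time; later identical calls just restate its return value):
fibonacci(j=8)
  fibonacci(j=7)
    fibonacci(j=6)
      fibonacci(j=5)
        fibonacci(j=4)
          fibonacci(j=3)
            fibonacci(j=2)
              fibonacci(j=1)
              -> return 1
              fibonacci(j=0)
              -> return 0
            -> return 1
            fibonacci(j=1)
            -> return 1
          -> return 2
          fibonacci(j=2) -> return 1  (same call as traced above)
        -> return 3
        fibonacci(j=3) -> return 2  (same call as traced above)
      -> return 5
      fibonacci(j=4) -> return 3  (same call as traced above)
    -> return 8
    fibonacci(j=5) -> return 5  (same call as traced above)
  -> return 13
  fibonacci(j=6) -> return 8  (same call as traced above)
-> return 21

Final answer: 21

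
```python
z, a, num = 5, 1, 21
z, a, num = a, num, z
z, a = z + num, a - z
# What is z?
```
Trace:
  z=5, a=1, num=21
  z=1, a=21, num=5
  z=6, a=20, num=5

Final answer: 6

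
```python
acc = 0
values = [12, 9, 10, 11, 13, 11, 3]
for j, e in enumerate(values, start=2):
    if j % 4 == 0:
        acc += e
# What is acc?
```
Trace:
  acc=0
  acc=0, j=2, e=12
  acc=0, j=3, e=9
  acc=10, j=4, e=10
  acc=10, j=5, e=11
  acc=10, j=6, e=13
  acc=10, j=7, e=11
  acc=13, j=8, e=3

Final answer: 13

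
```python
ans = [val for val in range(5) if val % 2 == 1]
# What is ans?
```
Trace:
  val=0
  val=1
  val=2
  val=3
  val=4
  ans=[1, 3]

Final answer: [1, 3]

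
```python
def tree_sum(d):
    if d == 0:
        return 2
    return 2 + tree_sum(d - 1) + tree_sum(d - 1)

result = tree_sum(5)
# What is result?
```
Call trace (a repeated sub-call is expanded the first time; later identical calls just restate its return value):
tree_sum(d=5)
  tree_sum(d=4)
    tree_sum(d=3)
      tree_sum(d=2)
        tree_sum(d=1)
          tree_sum(d=0)
          -> return 2
          tree_sum(d=0)
          -> return 2
        -> return 6
        tree_sum(d=1) -> return 6  (same call as traced above)
      -> return 14
      tree_sum(d=2) -> return 14  (same call as traced above)
    -> return 30
    tree_sum(d=3) -> return 30  (same call as traced above)
  -> return 62
  tree_sum(d=4) -> return 62  (same call as traced above)
-> return 126

Final answer: 126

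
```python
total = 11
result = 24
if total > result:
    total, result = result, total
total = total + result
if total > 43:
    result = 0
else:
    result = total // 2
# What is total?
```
Trace:
  total=11
  total=11, result=24
  total=11, result=24
  total=35, result=24
  total=35, result=17

Final answer: 35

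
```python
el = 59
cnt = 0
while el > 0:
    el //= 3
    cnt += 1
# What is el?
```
Trace:
  el=59
  el=59, cnt=0
  el=19, cnt=1
  el=6, cnt=2
  el=2, cnt=3
  el=0, cnt=4

Final answer: 0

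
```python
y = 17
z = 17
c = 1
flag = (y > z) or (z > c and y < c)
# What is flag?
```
Trace:
  y=17
  y=17, z=17
  y=17, z=17, c=1
  y=17, z=17, c=1, flag=False

Final answer: False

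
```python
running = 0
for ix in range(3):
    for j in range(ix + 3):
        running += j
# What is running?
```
Trace:
  running=0
  running=0, ix=0, j=0
  running=1, ix=0, j=1
  running=3, ix=0, j=2
  running=3, ix=1, j=0
  running=4, ix=1, j=1
  running=6, ix=1, j=2
  running=9, ix=1, j=3
  running=9, ix=2, j=0
  running=10, ix=2, j=1
  running=12, ix=2, j=2
  running=15, ix=2, j=3
  running=19, ix=2, j=4

Final answer: 19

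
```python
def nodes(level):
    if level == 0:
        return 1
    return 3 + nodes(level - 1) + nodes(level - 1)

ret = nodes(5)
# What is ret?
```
Call trace (a repeated sub-call is expanded the first time; later identical calls just restate its return value):
nodes(level=5)
  nodes(level=4)
    nodes(level=3)
      nodes(level=2)
        nodes(level=1)
          nodes(level=0)
          -> return 1
          nodes(level=0)
          -> return 1
        -> return 5
        nodes(level=1) -> return 5  (same call as traced above)
      -> return 13
      nodes(level=2) -> return 13  (same call as traced above)
    -> return 29
    nodes(level=3) -> return 29  (same call as traced above)
  -> return 61
  nodes(level=4) -> return 61  (same call as traced above)
-> return 125

Final answer: 125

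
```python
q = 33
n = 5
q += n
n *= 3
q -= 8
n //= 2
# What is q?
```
Trace:
  q=33
  q=33, n=5
  q=38, n=5
  q=38, n=15
  q=30, n=15
  q=30, n=7

Final answer: 30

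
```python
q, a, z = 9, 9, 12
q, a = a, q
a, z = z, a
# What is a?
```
Trace:
  q=9, a=9, z=12
  q=9, a=9, z=12
  q=9, a=12, z=9

Final answer: 12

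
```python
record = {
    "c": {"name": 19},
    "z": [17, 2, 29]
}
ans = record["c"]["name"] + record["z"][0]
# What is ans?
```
Trace:
  record={'c': {'name': 19}, 'z': [17, 2, 29]}
  record={'c': {'name': 19}, 'z': [17, 2, 29]}, ans=36

Final answer: 36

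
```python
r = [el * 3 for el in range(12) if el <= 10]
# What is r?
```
Trace:
  el=0
  el=1
  el=2
  el=3
  el=4
  el=5
  el=6
  el=7
  el=8
  el=9
  el=10
  el=11
  r=[0, 3, 6, 9, 12, 15, 18, 21, 24, 27, 30]

Final answer: [0, 3, 6, 9, 12, 15, 18, 21, 24, 27, 30]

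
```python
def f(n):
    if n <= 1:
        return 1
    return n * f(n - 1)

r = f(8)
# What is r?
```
Call trace:
f(n=8)
  f(n=7)
    f(n=6)
      f(n=5)
        f(n=4)
          f(n=3)
            f(n=2)
              f(n=1)
              -> return 1
            -> return 2
          -> return 6
        -> return 24
      -> return 120
    -> return 720
  -> return 5040
-> return 40320

Final answer: 40320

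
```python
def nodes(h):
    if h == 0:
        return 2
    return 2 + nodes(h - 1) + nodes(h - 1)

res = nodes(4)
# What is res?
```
Call trace (a repeated sub-call is expanded the first time; later identical calls just restate its return value):
nodes(h=4)
  nodes(h=3)
    nodes(h=2)
      nodes(h=1)
        nodes(h=0)
        -> return 2
        nodes(h=0)
        -> return 2
      -> return 6
      nodes(h=1) -> return 6  (same call as traced above)
    -> return 14
    nodes(h=2) -> return 14  (same call as traced above)
  -> return 30
  nodes(h=3) -> return 30  (same call as traced above)
-> return 62

Final answer: 62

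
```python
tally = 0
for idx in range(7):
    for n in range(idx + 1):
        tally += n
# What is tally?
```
Trace:
  tally=0
  tally=0, idx=0, n=0
  tally=0, idx=1, n=0
  tally=1, idx=1, n=1
  tally=1, idx=2, n=0
  tally=2, idx=2, n=1
  tally=4, idx=2, n=2
  tally=4, idx=3, n=0
  tally=5, idx=3, n=1
  tally=7, idx=3, n=2
  tally=10, idx=3, n=3
  tally=10, idx=4, n=0
  tally=11, idx=4, n=1
  tally=13, idx=4, n=2
  tally=16, idx=4, n=3
  tally=20, idx=4, n=4
  tally=20, idx=5, n=0
  tally=21, idx=5, n=1
  tally=23, idx=5, n=2
  tally=26, idx=5, n=3
  tally=30, idx=5, n=4
  tally=35, idx=5, n=5
  tally=35, idx=6, n=0
  tally=36, idx=6, n=1
  tally=38, idx=6, n=2
  tally=41, idx=6, n=3
  tally=45, idx=6, n=4
  tally=50, idx=6, n=5
  tally=56, idx=6, n=6

Final answer: 56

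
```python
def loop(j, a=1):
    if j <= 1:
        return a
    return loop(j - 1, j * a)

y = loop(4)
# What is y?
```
Call trace:
loop(j=4, a=1)
  loop(j=3, a=4)
    loop(j=2, a=12)
      loop(j=1, a=24)
      -> return 24
    -> return 24
  -> return 24
-> return 24

Final answer: 24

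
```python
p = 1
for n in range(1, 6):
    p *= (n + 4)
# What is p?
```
Trace:
  p=1
  p=5, n=1
  p=30, n=2
  p=210, n=3
  p=1680, n=4
  p=15120, n=5

Final answer: 15120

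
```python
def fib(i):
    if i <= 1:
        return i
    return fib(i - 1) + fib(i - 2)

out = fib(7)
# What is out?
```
Call trace (a repeated sub-call is expanded the first time; later identical calls just restate its return value):
fib(i=7)
  fib(i=6)
    fib(i=5)
      fib(i=4)
        fib(i=3)
          fib(i=2)
            fib(i=1)
            -> return 1
            fib(i=0)
            -> return 0
          -> return 1
          fib(i=1)
          -> return 1
        -> return 2
        fib(i=2) -> return 1  (same call as traced above)
      -> return 3
      fib(i=3) -> return 2  (same call as traced above)
    -> return 5
    fib(i=4) -> return 3  (same call as traced above)
  -> return 8
  fib(i=5) -> return 5  (same call as traced above)
-> return 13

Final answer: 13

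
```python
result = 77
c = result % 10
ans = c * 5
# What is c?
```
Trace:
  result=77
  result=77, c=7
  result=77, c=7, ans=35

Final answer: 7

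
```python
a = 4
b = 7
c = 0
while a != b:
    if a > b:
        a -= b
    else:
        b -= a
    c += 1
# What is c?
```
Trace:
  a=4
  a=4, b=7
  a=4, b=7, c=0
  a=4, b=3, c=1
  a=1, b=3, c=2
  a=1, b=2, c=3
  a=1, b=1, c=4

Final answer: 4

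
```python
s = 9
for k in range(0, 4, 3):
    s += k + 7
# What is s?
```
Trace:
  s=9
  s=16, k=0
  s=26, k=3

Final answer: 26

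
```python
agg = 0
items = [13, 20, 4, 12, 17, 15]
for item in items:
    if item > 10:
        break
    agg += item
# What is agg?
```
Trace:
  agg=0
  agg=0, item=13

Final answer: 0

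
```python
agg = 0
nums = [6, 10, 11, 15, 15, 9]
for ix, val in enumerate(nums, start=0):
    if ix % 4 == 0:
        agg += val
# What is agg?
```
Trace:
  agg=0
  agg=6, ix=0, val=6
  agg=6, ix=1, val=10
  agg=6, ix=2, val=11
  agg=6, ix=3, val=15
  agg=21, ix=4, val=15
  agg=21, ix=5, val=9

Final answer: 21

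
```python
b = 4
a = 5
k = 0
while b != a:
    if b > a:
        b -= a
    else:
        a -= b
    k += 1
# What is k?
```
Trace:
  b=4
  b=4, a=5
  b=4, a=5, k=0
  b=4, a=1, k=1
  b=3, a=1, k=2
  b=2, a=1, k=3
  b=1, a=1, k=4

Final answer: 4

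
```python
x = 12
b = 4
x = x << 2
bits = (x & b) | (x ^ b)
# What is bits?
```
Trace:
  x=12
  x=12, b=4
  x=48, b=4
  x=48, b=4, bits=52

Final answer: 52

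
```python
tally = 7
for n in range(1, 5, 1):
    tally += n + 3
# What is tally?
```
Trace:
  tally=7
  tally=11, n=1
  tally=16, n=2
  tally=22, n=3
  tally=29, n=4

Final answer: 29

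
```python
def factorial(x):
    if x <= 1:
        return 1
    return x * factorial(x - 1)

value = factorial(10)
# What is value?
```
Call trace:
factorial(x=10)
  factorial(x=9)
    factorial(x=8)
      factorial(x=7)
        factorial(x=6)
          factorial(x=5)
            factorial(x=4)
              factorial(x=3)
                factorial(x=2)
                  factorial(x=1)
                  -> return 1
                -> return 2
              -> return 6
            -> return 24
          -> return 120
        -> return 720
      -> return 5040
    -> return 40320
  -> return 362880
-> return 3628800

Final answer: 3628800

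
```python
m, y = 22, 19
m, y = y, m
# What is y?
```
Trace:
  m=22, y=19
  m=19, y=22

Final answer: 22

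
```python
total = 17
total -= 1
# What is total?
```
Trace:
  total=17
  total=16

Final answer: 16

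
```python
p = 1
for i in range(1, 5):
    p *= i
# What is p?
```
Trace:
  p=1
  p=1, i=1
  p=2, i=2
  p=6, i=3
  p=24, i=4

Final answer: 24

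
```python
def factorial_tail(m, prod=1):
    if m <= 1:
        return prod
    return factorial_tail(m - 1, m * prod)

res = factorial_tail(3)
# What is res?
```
Call trace:
factorial_tail(m=3, prod=1)
  factorial_tail(m=2, prod=3)
    factorial_tail(m=1, prod=6)
    -> return 6
  -> return 6
-> return 6

Final answer: 6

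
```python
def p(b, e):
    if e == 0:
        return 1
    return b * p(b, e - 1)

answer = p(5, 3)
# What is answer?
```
Call trace:
p(b=5, e=3)
  p(b=5, e=2)
    p(b=5, e=1)
      p(b=5, e=0)
      -> return 1
    -> return 5
  -> return 25
-> return 125

Final answer: 125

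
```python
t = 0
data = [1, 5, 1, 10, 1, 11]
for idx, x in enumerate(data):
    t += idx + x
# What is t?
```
Trace:
  t=0
  t=1, idx=0, x=1
  t=7, idx=1, x=5
  t=10, idx=2, x=1
  t=23, idx=3, x=10
  t=28, idx=4, x=1
  t=44, idx=5, x=11

Final answer: 44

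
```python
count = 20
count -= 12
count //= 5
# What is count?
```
Trace:
  count=20
  count=8
  count=1

Final answer: 1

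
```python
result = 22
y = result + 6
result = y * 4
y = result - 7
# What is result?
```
Trace:
  result=22
  result=22, y=28
  result=112, y=28
  result=112, y=105

Final answer: 112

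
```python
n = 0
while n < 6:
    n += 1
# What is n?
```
Trace:
  n=0
  n=1
  n=2
  n=3
  n=4
  n=5
  n=6

Final answer: 6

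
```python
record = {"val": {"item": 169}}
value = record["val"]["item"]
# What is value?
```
Trace:
  record={'val': {'item': 169}}
  record={'val': {'item': 169}}, value=169

Final answer: 169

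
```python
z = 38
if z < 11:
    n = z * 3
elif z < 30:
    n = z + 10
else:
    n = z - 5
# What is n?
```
Trace:
  z=38
  z=38, n=33

Final answer: 33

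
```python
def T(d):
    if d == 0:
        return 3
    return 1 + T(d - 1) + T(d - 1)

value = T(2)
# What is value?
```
Call trace (a repeated sub-call is expanded the first time; later identical calls just restate its return value):
T(d=2)
  T(d=1)
    T(d=0)
    -> return 3
    T(d=0)
    -> return 3
  -> return 7
  T(d=1) -> return 7  (same call as traced above)
-> return 15

Final answer: 15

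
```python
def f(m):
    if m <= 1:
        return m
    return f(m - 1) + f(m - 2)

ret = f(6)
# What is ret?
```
Call trace (a repeated sub-call is expanded the first time; later identical calls just restate its return value):
f(m=6)
  f(m=5)
    f(m=4)
      f(m=3)
        f(m=2)
          f(m=1)
          -> return 1
          f(m=0)
          -> return 0
        -> return 1
        f(m=1)
        -> return 1
      -> return 2
      f(m=2) -> return 1  (same call as traced above)
    -> return 3
    f(m=3) -> return 2  (same call as traced above)
  -> return 5
  f(m=4) -> return 3  (same call as traced above)
-> return 8

Final answer: 8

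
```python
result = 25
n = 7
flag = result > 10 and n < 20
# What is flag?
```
Trace:
  result=25
  result=25, n=7
  result=25, n=7, flag=True

Final answer: True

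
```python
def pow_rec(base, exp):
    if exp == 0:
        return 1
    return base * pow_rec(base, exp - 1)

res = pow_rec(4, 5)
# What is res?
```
Call trace:
pow_rec(base=4, exp=5)
  pow_rec(base=4, exp=4)
    pow_rec(base=4, exp=3)
      pow_rec(base=4, exp=2)
        pow_rec(base=4, exp=1)
          pow_rec(base=4, exp=0)
          -> return 1
        -> return 4
      -> return 16
    -> return 64
  -> return 256
-> return 1024

Final answer: 1024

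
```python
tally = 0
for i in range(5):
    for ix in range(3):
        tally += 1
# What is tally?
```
Trace:
  tally=0
  tally=1, i=0, ix=0
  tally=2, i=0, ix=1
  tally=3, i=0, ix=2
  tally=4, i=1, ix=0
  tally=5, i=1, ix=1
  tally=6, i=1, ix=2
  tally=7, i=2, ix=0
  tally=8, i=2, ix=1
  tally=9, i=2, ix=2
  tally=10, i=3, ix=0
  tally=11, i=3, ix=1
  tally=12, i=3, ix=2
  tally=13, i=4, ix=0
  tally=14, i=4, ix=1
  tally=15, i=4, ix=2

Final answer: 15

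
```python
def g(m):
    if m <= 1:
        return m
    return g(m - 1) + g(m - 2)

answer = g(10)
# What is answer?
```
Call trace (a repeated sub-call is expanded the first time; later identical calls just restate its return value):
g(m=10)
  g(m=9)
    g(m=8)
      g(m=7)
        g(m=6)
          g(m=5)
            g(m=4)
              g(m=3)
                g(m=2)
                  g(m=1)
                  -> return 1
                  g(m=0)
                  -> return 0
                -> return 1
                g(m=1)
                -> return 1
              -> return 2
              g(m=2) -> return 1  (same call as traced above)
            -> return 3
            g(m=3) -> return 2  (same call as traced above)
          -> return 5
          g(m=4) -> return 3  (same call as traced above)
        -> return 8
        g(m=5) -> return 5  (same call as traced above)
      -> return 13
      g(m=6) -> return 8  (same call as traced above)
    -> return 21
    g(m=7) -> return 13  (same call as traced above)
  -> return 34
  g(m=8) -> return 21  (same call as traced above)
-> return 55

Final answer: 55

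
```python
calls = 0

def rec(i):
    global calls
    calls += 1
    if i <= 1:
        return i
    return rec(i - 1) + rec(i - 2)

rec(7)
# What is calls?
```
Call trace (a repeated sub-call is expanded the first time; later identical calls just restate its return value):
rec(i=7)
  rec(i=6)
    rec(i=5)
      rec(i=4)
        rec(i=3)
          rec(i=2)
            rec(i=1)
            -> return 1
            rec(i=0)
            -> return 0
          -> return 1
          rec(i=1)
          -> return 1
        -> return 2
        rec(i=2) -> return 1  (same call as traced above)
      -> return 3
      rec(i=3) -> return 2  (same call as traced above)
    -> return 5
    rec(i=4) -> return 3  (same call as traced above)
  -> return 8
  rec(i=5) -> return 5  (same call as traced above)
-> return 13

calls is incremented once per call, so count the calls in each subtree. Let C(i) = number of calls made by rec(i).
C(0) = C(1) = 1 (base case, no recursion); C(i) = 1 + C(i - 1) + C(i - 2) otherwise.
C(2) = 1 + C(1) + C(0) = 1 + 1 + 1 = 3
C(3) = 1 + C(2) + C(1) = 1 + 3 + 1 = 5
C(4) = 1 + C(3) + C(2) = 1 + 5 + 3 = 9
C(5) = 1 + C(4) + C(3) = 1 + 9 + 5 = 15
C(6) = 1 + C(5) + C(4) = 1 + 15 + 9 = 25
C(7) = 1 + C(6) + C(5) = 1 + 25 + 15 = 41
calls = C(7) = 41

Final answer: 41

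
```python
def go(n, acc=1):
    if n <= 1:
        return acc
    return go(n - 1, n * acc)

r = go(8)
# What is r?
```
Call trace:
go(n=8, acc=1)
  go(n=7, acc=8)
    go(n=6, acc=56)
      go(n=5, acc=336)
        go(n=4, acc=1680)
          go(n=3, acc=6720)
            go(n=2, acc=20160)
              go(n=1, acc=40320)
              -> return 40320
            -> return 40320
          -> return 40320
        -> return 40320
      -> return 40320
    -> return 40320
  -> return 40320
-> return 40320

Final answer: 40320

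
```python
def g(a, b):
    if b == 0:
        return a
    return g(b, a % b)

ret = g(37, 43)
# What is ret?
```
Call trace:
g(a=37, b=43)
  g(a=43, b=37)
    g(a=37, b=6)
      g(a=6, b=1)
        g(a=1, b=0)
        -> return 1
      -> return 1
    -> return 1
  -> return 1
-> return 1

Final answer: 1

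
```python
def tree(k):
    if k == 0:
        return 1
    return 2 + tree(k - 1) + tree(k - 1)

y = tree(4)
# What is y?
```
Call trace (a repeated sub-call is expanded the first time; later identical calls just restate its return value):
tree(k=4)
  tree(k=3)
    tree(k=2)
      tree(k=1)
        tree(k=0)
        -> return 1
        tree(k=0)
        -> return 1
      -> return 4
      tree(k=1) -> return 4  (same call as traced above)
    -> return 10
    tree(k=2) -> return 10  (same call as traced above)
  -> return 22
  tree(k=3) -> return 22  (same call as traced above)
-> return 46

Final answer: 46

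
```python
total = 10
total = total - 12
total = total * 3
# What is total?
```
Trace:
  total=10
  total=-2
  total=-6

Final answer: -6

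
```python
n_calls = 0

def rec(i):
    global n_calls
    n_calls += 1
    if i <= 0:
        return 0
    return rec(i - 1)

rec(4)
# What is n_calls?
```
Call trace:
rec(i=4)
  rec(i=3)
    rec(i=2)
      rec(i=1)
        rec(i=0)
        -> return 0
      -> return 0
    -> return 0
  -> return 0
-> return 0

n_calls is incremented once per call. rec is entered once for each i = 4, 3, 2, 1, 0 (the i <= 0 call returns without recursing), i.e. 4 + 1 calls.
n_calls = 5

Final answer: 5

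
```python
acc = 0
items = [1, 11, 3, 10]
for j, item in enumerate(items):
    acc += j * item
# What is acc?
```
Trace:
  acc=0
  acc=0, j=0, item=1
  acc=11, j=1, item=11
  acc=17, j=2, item=3
  acc=47, j=3, item=10

Final answer: 47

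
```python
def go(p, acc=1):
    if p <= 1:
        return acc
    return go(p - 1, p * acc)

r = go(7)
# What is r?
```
Call trace:
go(p=7, acc=1)
  go(p=6, acc=7)
    go(p=5, acc=42)
      go(p=4, acc=210)
        go(p=3, acc=840)
          go(p=2, acc=2520)
            go(p=1, acc=5040)
            -> return 5040
          -> return 5040
        -> return 5040
      -> return 5040
    -> return 5040
  -> return 5040
-> return 5040

Final answer: 5040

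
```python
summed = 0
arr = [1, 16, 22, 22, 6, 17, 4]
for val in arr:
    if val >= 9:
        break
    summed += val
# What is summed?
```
Trace:
  summed=0
  summed=1, val=1
  summed=1, val=16

Final answer: 1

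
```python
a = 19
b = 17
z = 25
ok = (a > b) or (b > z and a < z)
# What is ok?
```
Trace:
  a=19
  a=19, b=17
  a=19, b=17, z=25
  a=19, b=17, z=25, ok=True

Final answer: True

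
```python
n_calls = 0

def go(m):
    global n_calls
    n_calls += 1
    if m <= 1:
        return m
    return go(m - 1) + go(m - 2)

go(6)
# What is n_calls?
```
Call trace (a repeated sub-call is expanded the first time; later identical calls just restate its return value):
go(m=6)
  go(m=5)
    go(m=4)
      go(m=3)
        go(m=2)
          go(m=1)
          -> return 1
          go(m=0)
          -> return 0
        -> return 1
        go(m=1)
        -> return 1
      -> return 2
      go(m=2) -> return 1  (same call as traced above)
    -> return 3
    go(m=3) -> return 2  (same call as traced above)
  -> return 5
  go(m=4) -> return 3  (same call as traced above)
-> return 8

n_calls is incremented once per call, so count the calls in each subtree. Let C(m) = number of calls made by go(m).
C(0) = C(1) = 1 (base case, no recursion); C(m) = 1 + C(m - 1) + C(m - 2) otherwise.
C(2) = 1 + C(1) + C(0) = 1 + 1 + 1 = 3
C(3) = 1 + C(2) + C(1) = 1 + 3 + 1 = 5
C(4) = 1 + C(3) + C(2) = 1 + 5 + 3 = 9
C(5) = 1 + C(4) + C(3) = 1 + 9 + 5 = 15
C(6) = 1 + C(5) + C(4) = 1 + 15 + 9 = 25
n_calls = C(6) = 25

Final answer: 25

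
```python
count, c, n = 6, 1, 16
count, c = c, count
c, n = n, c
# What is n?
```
Trace:
  count=6, c=1, n=16
  count=1, c=6, n=16
  count=1, c=16, n=6

Final answer: 6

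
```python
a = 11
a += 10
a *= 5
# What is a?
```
Trace:
  a=11
  a=21
  a=105

Final answer: 105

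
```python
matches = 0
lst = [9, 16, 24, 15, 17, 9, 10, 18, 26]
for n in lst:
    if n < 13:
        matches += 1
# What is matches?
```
Trace:
  matches=0
  matches=1, n=9
  matches=1, n=16
  matches=1, n=24
  matches=1, n=15
  matches=1, n=17
  matches=2, n=9
  matches=3, n=10
  matches=3, n=18
  matches=3, n=26

Final answer: 3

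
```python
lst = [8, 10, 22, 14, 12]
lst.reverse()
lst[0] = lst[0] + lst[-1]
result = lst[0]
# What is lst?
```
Trace:
  lst=[8, 10, 22, 14, 12]
  lst=[12, 14, 22, 10, 8]
  lst=[20, 14, 22, 10, 8]
  lst=[20, 14, 22, 10, 8], result=20

Final answer: [20, 14, 22, 10, 8]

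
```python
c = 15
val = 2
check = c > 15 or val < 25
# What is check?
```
Trace:
  c=15
  c=15, val=2
  c=15, val=2, check=True

Final answer: True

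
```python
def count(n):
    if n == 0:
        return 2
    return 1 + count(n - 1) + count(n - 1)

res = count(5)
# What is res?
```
Call trace (a repeated sub-call is expanded the first time; later identical calls just restate its return value):
count(n=5)
  count(n=4)
    count(n=3)
      count(n=2)
        count(n=1)
          count(n=0)
          -> return 2
          count(n=0)
          -> return 2
        -> return 5
        count(n=1) -> return 5  (same call as traced above)
      -> return 11
      count(n=2) -> return 11  (same call as traced above)
    -> return 23
    count(n=3) -> return 23  (same call as traced above)
  -> return 47
  count(n=4) -> return 47  (same call as traced above)
-> return 95

Final answer: 95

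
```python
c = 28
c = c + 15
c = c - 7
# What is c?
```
Trace:
  c=28
  c=43
  c=36

Final answer: 36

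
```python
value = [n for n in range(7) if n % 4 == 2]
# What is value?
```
Trace:
  n=0
  n=1
  n=2
  n=3
  n=4
  n=5
  n=6
  value=[2, 6]

Final answer: [2, 6]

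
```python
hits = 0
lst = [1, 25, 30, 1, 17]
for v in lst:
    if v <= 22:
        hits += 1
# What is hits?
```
Trace:
  hits=0
  hits=1, v=1
  hits=1, v=25
  hits=1, v=30
  hits=2, v=1
  hits=3, v=17

Final answer: 3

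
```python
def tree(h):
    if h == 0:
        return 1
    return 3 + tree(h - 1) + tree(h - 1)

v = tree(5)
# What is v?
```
Call trace (a repeated sub-call is expanded the first time; later identical calls just restate its return value):
tree(h=5)
  tree(h=4)
    tree(h=3)
      tree(h=2)
        tree(h=1)
          tree(h=0)
          -> return 1
          tree(h=0)
          -> return 1
        -> return 5
        tree(h=1) -> return 5  (same call as traced above)
      -> return 13
      tree(h=2) -> return 13  (same call as traced above)
    -> return 29
    tree(h=3) -> return 29  (same call as traced above)
  -> return 61
  tree(h=4) -> return 61  (same call as traced above)
-> return 125

Final answer: 125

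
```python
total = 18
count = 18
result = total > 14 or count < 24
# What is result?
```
Trace:
  total=18
  total=18, count=18
  total=18, count=18, result=True

Final answer: True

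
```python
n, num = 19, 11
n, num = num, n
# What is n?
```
Trace:
  n=19, num=11
  n=11, num=19

Final answer: 11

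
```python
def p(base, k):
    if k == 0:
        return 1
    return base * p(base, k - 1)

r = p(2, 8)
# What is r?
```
Call trace:
p(base=2, k=8)
  p(base=2, k=7)
    p(base=2, k=6)
      p(base=2, k=5)
        p(base=2, k=4)
          p(base=2, k=3)
            p(base=2, k=2)
              p(base=2, k=1)
                p(base=2, k=0)
                -> return 1
              -> return 2
            -> return 4
          -> return 8
        -> return 16
      -> return 32
    -> return 64
  -> return 128
-> return 256

Final answer: 256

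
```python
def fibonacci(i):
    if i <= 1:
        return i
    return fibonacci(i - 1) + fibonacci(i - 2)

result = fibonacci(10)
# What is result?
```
Call trace (a repeated sub-call is expanded the first time; later identical calls just restate its return value):
fibonacci(i=10)
  fibonacci(i=9)
    fibonacci(i=8)
      fibonacci(i=7)
        fibonacci(i=6)
          fibonacci(i=5)
            fibonacci(i=4)
              fibonacci(i=3)
                fibonacci(i=2)
                  fibonacci(i=1)
                  -> return 1
                  fibonacci(i=0)
                  -> return 0
                -> return 1
                fibonacci(i=1)
                -> return 1
              -> return 2
              fibonacci(i=2) -> return 1  (same call as traced above)
            -> return 3
            fibonacci(i=3) -> return 2  (same call as traced above)
          -> return 5
          fibonacci(i=4) -> return 3  (same call as traced above)
        -> return 8
        fibonacci(i=5) -> return 5  (same call as traced above)
      -> return 13
      fibonacci(i=6) -> return 8  (same call as traced above)
    -> return 21
    fibonacci(i=7) -> return 13  (same call as traced above)
  -> return 34
  fibonacci(i=8) -> return 21  (same call as traced above)
-> return 55

Final answer: 55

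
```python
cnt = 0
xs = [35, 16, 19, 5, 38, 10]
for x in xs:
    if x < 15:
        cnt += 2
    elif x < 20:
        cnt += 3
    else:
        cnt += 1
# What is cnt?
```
Trace:
  cnt=0
  cnt=1, x=35
  cnt=4, x=16
  cnt=7, x=19
  cnt=9, x=5
  cnt=10, x=38
  cnt=12, x=10

Final answer: 12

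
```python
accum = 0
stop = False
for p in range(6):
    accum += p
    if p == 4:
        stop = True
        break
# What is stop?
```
Trace:
  accum=0
  accum=0, stop=False
  accum=0, stop=False, p=0
  accum=1, stop=False, p=1
  accum=3, stop=False, p=2
  accum=6, stop=False, p=3
  accum=10, stop=True, p=4

Final answer: True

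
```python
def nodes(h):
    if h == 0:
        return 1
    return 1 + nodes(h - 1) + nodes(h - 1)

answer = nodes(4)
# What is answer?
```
Call trace (a repeated sub-call is expanded the first time; later identical calls just restate its return value):
nodes(h=4)
  nodes(h=3)
    nodes(h=2)
      nodes(h=1)
        nodes(h=0)
        -> return 1
        nodes(h=0)
        -> return 1
      -> return 3
      nodes(h=1) -> return 3  (same call as traced above)
    -> return 7
    nodes(h=2) -> return 7  (same call as traced above)
  -> return 15
  nodes(h=3) -> return 15  (same call as traced above)
-> return 31

Final answer: 31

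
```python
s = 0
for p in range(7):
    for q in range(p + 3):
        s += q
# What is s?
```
Trace:
  s=0
  s=0, p=0, q=0
  s=1, p=0, q=1
  s=3, p=0, q=2
  s=3, p=1, q=0
  s=4, p=1, q=1
  s=6, p=1, q=2
  s=9, p=1, q=3
  s=9, p=2, q=0
  s=10, p=2, q=1
  s=12, p=2, q=2
  s=15, p=2, q=3
  s=19, p=2, q=4
  s=19, p=3, q=0
  s=20, p=3, q=1
  s=22, p=3, q=2
  s=25, p=3, q=3
  s=29, p=3, q=4
  s=34, p=3, q=5
  s=34, p=4, q=0
  s=35, p=4, q=1
  s=37, p=4, q=2
  s=40, p=4, q=3
  s=44, p=4, q=4
  s=49, p=4, q=5
  s=55, p=4, q=6
  s=55, p=5, q=0
  s=56, p=5, q=1
  s=58, p=5, q=2
  s=61, p=5, q=3
  s=65, p=5, q=4
  s=70, p=5, q=5
  s=76, p=5, q=6
  s=83, p=5, q=7
  s=83, p=6, q=0
  s=84, p=6, q=1
  s=86, p=6, q=2
  s=89, p=6, q=3
  s=93, p=6, q=4
  s=98, p=6, q=5
  s=104, p=6, q=6
  s=111, p=6, q=7
  s=119, p=6, q=8

Final answer: 119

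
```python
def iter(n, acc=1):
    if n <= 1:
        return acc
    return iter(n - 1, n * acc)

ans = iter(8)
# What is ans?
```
Call trace:
iter(n=8, acc=1)
  iter(n=7, acc=8)
    iter(n=6, acc=56)
      iter(n=5, acc=336)
        iter(n=4, acc=1680)
          iter(n=3, acc=6720)
            iter(n=2, acc=20160)
              iter(n=1, acc=40320)
              -> return 40320
            -> return 40320
          -> return 40320
        -> return 40320
      -> return 40320
    -> return 40320
  -> return 40320
-> return 40320

Final answer: 40320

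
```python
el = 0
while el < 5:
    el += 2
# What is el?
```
Trace:
  el=0
  el=2
  el=4
  el=6

Final answer: 6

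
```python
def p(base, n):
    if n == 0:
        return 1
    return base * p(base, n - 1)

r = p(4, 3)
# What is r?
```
Call trace:
p(base=4, n=3)
  p(base=4, n=2)
    p(base=4, n=1)
      p(base=4, n=0)
      -> return 1
    -> return 4
  -> return 16
-> return 64

Final answer: 64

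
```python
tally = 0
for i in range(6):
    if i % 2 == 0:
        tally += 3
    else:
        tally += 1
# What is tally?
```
Trace:
  tally=0
  tally=3, i=0
  tally=4, i=1
  tally=7, i=2
  tally=8, i=3
  tally=11, i=4
  tally=12, i=5

Final answer: 12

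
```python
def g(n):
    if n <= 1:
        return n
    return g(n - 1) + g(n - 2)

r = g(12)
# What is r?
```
Call trace (a repeated sub-call is expanded the first time; later identical calls just restate its return value):
g(n=12)
  g(n=11)
    g(n=10)
      g(n=9)
        g(n=8)
          g(n=7)
            g(n=6)
              g(n=5)
                g(n=4)
                  g(n=3)
                    g(n=2)
                      g(n=1)
                      -> return 1
                      g(n=0)
                      -> return 0
                    -> return 1
                    g(n=1)
                    -> return 1
                  -> return 2
                  g(n=2) -> return 1  (same call as traced above)
                -> return 3
                g(n=3) -> return 2  (same call as traced above)
              -> return 5
              g(n=4) -> return 3  (same call as traced above)
            -> return 8
            g(n=5) -> return 5  (same call as traced above)
          -> return 13
          g(n=6) -> return 8  (same call as traced above)
        -> return 21
        g(n=7) -> return 13  (same call as traced above)
      -> return 34
      g(n=8) -> return 21  (same call as traced above)
    -> return 55
    g(n=9) -> return 34  (same call as traced above)
  -> return 89
  g(n=10) -> return 55  (same call as traced above)
-> return 144

Final answer: 144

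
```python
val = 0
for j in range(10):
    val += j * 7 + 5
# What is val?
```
Trace:
  val=0
  val=5, j=0
  val=17, j=1
  val=36, j=2
  val=62, j=3
  val=95, j=4
  val=135, j=5
  val=182, j=6
  val=236, j=7
  val=297, j=8
  val=365, j=9

Final answer: 365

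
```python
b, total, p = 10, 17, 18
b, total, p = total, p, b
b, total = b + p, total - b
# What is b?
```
Trace:
  b=10, total=17, p=18
  b=17, total=18, p=10
  b=27, total=1, p=10

Final answer: 27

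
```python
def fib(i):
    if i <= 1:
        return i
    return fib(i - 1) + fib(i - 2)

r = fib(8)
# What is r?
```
Call trace (a repeated sub-call is expanded the first time; later identical calls just restate its return value):
fib(i=8)
  fib(i=7)
    fib(i=6)
      fib(i=5)
        fib(i=4)
          fib(i=3)
            fib(i=2)
              fib(i=1)
              -> return 1
              fib(i=0)
              -> return 0
            -> return 1
            fib(i=1)
            -> return 1
          -> return 2
          fib(i=2) -> return 1  (same call as traced above)
        -> return 3
        fib(i=3) -> return 2  (same call as traced above)
      -> return 5
      fib(i=4) -> return 3  (same call as traced above)
    -> return 8
    fib(i=5) -> return 5  (same call as traced above)
  -> return 13
  fib(i=6) -> return 8  (same call as traced above)
-> return 21

Final answer: 21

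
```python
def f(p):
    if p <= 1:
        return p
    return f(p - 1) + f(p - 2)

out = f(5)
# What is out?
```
Call trace (a repeated sub-call is expanded the first time; later identical calls just restate its return value):
f(p=5)
  f(p=4)
    f(p=3)
      f(p=2)
        f(p=1)
        -> return 1
        f(p=0)
        -> return 0
      -> return 1
      f(p=1)
      -> return 1
    -> return 2
    f(p=2) -> return 1  (same call as traced above)
  -> return 3
  f(p=3) -> return 2  (same call as traced above)
-> return 5

Final answer: 5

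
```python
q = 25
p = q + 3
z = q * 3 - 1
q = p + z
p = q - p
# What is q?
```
Trace:
  q=25
  q=25, p=28
  q=25, p=28, z=74
  q=102, p=28, z=74
  q=102, p=74, z=74

Final answer: 102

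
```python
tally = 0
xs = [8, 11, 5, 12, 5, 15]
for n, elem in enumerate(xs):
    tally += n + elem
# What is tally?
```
Trace:
  tally=0
  tally=8, n=0, elem=8
  tally=20, n=1, elem=11
  tally=27, n=2, elem=5
  tally=42, n=3, elem=12
  tally=51, n=4, elem=5
  tally=71, n=5, elem=15

Final answer: 71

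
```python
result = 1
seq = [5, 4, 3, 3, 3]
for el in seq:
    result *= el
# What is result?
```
Trace:
  result=1
  result=5, el=5
  result=20, el=4
  result=60, el=3
  result=180, el=3
  result=540, el=3

Final answer: 540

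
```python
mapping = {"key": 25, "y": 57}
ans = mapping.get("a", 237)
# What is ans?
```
Trace:
  mapping={'key': 25, 'y': 57}
  mapping={'key': 25, 'y': 57}, ans=237

Final answer: 237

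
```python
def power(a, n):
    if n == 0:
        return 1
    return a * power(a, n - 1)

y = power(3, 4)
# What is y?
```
Call trace:
power(a=3, n=4)
  power(a=3, n=3)
    power(a=3, n=2)
      power(a=3, n=1)
        power(a=3, n=0)
        -> return 1
      -> return 3
    -> return 9
  -> return 27
-> return 81

Final answer: 81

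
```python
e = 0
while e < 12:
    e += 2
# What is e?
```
Trace:
  e=0
  e=2
  e=4
  e=6
  e=8
  e=10
  e=12

Final answer: 12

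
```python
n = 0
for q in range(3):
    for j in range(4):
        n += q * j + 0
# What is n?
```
Trace:
  n=0
  n=0, q=0, j=0
  n=0, q=0, j=1
  n=0, q=0, j=2
  n=0, q=0, j=3
  n=0, q=1, j=0
  n=1, q=1, j=1
  n=3, q=1, j=2
  n=6, q=1, j=3
  n=6, q=2, j=0
  n=8, q=2, j=1
  n=12, q=2, j=2
  n=18, q=2, j=3

Final answer: 18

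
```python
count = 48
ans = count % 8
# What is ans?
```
Trace:
  count=48
  count=48, ans=0

Final answer: 0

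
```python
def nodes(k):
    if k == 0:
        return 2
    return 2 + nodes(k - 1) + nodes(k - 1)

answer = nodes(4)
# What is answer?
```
Call trace (a repeated sub-call is expanded the first time; later identical calls just restate its return value):
nodes(k=4)
  nodes(k=3)
    nodes(k=2)
      nodes(k=1)
        nodes(k=0)
        -> return 2
        nodes(k=0)
        -> return 2
      -> return 6
      nodes(k=1) -> return 6  (same call as traced above)
    -> return 14
    nodes(k=2) -> return 14  (same call as traced above)
  -> return 30
  nodes(k=3) -> return 30  (same call as traced above)
-> return 62

Final answer: 62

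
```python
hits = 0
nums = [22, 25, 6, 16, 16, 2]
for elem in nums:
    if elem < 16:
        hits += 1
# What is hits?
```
Trace:
  hits=0
  hits=0, elem=22
  hits=0, elem=25
  hits=1, elem=6
  hits=1, elem=16
  hits=1, elem=16
  hits=2, elem=2

Final answer: 2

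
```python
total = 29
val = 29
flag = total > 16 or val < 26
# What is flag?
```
Trace:
  total=29
  total=29, val=29
  total=29, val=29, flag=True

Final answer: True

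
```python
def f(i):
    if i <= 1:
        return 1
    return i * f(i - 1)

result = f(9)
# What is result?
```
Call trace:
f(i=9)
  f(i=8)
    f(i=7)
      f(i=6)
        f(i=5)
          f(i=4)
            f(i=3)
              f(i=2)
                f(i=1)
                -> return 1
              -> return 2
            -> return 6
          -> return 24
        -> return 120
      -> return 720
    -> return 5040
  -> return 40320
-> return 362880

Final answer: 362880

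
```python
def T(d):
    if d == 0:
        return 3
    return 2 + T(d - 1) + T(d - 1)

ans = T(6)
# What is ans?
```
Call trace (a repeated sub-call is expanded the first time; later identical calls just restate its return value):
T(d=6)
  T(d=5)
    T(d=4)
      T(d=3)
        T(d=2)
          T(d=1)
            T(d=0)
            -> return 3
            T(d=0)
            -> return 3
          -> return 8
          T(d=1) -> return 8  (same call as traced above)
        -> return 18
        T(d=2) -> return 18  (same call as traced above)
      -> return 38
      T(d=3) -> return 38  (same call as traced above)
    -> return 78
    T(d=4) -> return 78  (same call as traced above)
  -> return 158
  T(d=5) -> return 158  (same call as traced above)
-> return 318

Final answer: 318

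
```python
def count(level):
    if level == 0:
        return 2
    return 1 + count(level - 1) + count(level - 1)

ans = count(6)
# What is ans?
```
Call trace (a repeated sub-call is expanded the first time; later identical calls just restate its return value):
count(level=6)
  count(level=5)
    count(level=4)
      count(level=3)
        count(level=2)
          count(level=1)
            count(level=0)
            -> return 2
            count(level=0)
            -> return 2
          -> return 5
          count(level=1) -> return 5  (same call as traced above)
        -> return 11
        count(level=2) -> return 11  (same call as traced above)
      -> return 23
      count(level=3) -> return 23  (same call as traced above)
    -> return 47
    count(level=4) -> return 47  (same call as traced above)
  -> return 95
  count(level=5) -> return 95  (same call as traced above)
-> return 191

Final answer: 191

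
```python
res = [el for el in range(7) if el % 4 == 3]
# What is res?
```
Trace:
  el=0
  el=1
  el=2
  el=3
  el=4
  el=5
  el=6
  res=[3]

Final answer: [3]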